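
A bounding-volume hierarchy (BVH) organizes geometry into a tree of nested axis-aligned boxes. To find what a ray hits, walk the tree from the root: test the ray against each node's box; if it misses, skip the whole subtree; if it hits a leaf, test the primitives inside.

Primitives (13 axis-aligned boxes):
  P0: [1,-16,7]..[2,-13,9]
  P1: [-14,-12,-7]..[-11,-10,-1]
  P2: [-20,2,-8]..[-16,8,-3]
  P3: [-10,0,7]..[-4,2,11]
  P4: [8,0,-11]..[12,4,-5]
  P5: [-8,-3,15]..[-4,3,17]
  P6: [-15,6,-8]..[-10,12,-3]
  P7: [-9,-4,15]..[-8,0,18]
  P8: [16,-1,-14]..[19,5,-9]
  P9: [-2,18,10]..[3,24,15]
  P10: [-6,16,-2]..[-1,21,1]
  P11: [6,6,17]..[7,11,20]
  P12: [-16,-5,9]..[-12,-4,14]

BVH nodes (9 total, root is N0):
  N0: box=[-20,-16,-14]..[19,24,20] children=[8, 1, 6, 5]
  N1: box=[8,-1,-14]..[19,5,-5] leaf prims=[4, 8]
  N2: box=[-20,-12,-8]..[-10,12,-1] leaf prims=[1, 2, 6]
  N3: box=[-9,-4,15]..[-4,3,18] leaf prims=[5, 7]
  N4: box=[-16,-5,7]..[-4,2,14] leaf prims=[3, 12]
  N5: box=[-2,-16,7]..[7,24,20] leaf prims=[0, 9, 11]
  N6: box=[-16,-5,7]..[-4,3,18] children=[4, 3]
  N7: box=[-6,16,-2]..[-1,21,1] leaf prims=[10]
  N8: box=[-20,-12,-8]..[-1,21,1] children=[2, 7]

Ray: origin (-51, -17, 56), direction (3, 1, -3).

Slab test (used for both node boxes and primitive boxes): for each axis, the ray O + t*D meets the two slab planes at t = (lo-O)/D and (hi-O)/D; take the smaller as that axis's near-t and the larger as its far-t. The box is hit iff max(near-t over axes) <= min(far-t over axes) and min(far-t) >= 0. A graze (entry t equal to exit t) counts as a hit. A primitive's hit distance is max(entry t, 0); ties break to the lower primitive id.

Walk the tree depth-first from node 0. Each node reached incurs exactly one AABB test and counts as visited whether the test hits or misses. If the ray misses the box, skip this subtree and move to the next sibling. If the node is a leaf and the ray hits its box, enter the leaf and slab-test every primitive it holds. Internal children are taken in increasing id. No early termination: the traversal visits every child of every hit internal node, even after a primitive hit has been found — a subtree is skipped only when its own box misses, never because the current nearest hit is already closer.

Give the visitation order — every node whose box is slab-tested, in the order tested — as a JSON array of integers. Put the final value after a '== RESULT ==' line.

Trace the traversal:
N0 x:[31/3,70/3] y:[1,41] z:[12,70/3] -> hit [12,70/3], descend [1, 5, 6, 8]
  N1 x:[59/3,70/3] y:[16,22] z:[61/3,70/3] -> hit [61/3,22] leaf, test {P4@t=61/3, P8(miss)}
  N5 x:[49/3,58/3] y:[1,41] z:[12,49/3] -> hit [49/3,49/3] leaf, test {P0(miss), P9(miss), P11(miss)}
  N6 x:[35/3,47/3] y:[12,20] z:[38/3,49/3] -> hit [38/3,47/3], descend [3, 4]
    N3 x:[14,47/3] y:[13,20] z:[38/3,41/3] -> miss, prune
    N4 x:[35/3,47/3] y:[12,19] z:[14,49/3] -> hit [14,47/3] leaf, test {P3(miss), P12(miss)}
  N8 x:[31/3,50/3] y:[5,38] z:[55/3,64/3] -> miss, prune

Summary -> nodes [0, 1, 5, 6, 3, 4, 8]; box-tests=7; leaf-entries=3; first=P4

== RESULT ==
[0, 1, 5, 6, 3, 4, 8]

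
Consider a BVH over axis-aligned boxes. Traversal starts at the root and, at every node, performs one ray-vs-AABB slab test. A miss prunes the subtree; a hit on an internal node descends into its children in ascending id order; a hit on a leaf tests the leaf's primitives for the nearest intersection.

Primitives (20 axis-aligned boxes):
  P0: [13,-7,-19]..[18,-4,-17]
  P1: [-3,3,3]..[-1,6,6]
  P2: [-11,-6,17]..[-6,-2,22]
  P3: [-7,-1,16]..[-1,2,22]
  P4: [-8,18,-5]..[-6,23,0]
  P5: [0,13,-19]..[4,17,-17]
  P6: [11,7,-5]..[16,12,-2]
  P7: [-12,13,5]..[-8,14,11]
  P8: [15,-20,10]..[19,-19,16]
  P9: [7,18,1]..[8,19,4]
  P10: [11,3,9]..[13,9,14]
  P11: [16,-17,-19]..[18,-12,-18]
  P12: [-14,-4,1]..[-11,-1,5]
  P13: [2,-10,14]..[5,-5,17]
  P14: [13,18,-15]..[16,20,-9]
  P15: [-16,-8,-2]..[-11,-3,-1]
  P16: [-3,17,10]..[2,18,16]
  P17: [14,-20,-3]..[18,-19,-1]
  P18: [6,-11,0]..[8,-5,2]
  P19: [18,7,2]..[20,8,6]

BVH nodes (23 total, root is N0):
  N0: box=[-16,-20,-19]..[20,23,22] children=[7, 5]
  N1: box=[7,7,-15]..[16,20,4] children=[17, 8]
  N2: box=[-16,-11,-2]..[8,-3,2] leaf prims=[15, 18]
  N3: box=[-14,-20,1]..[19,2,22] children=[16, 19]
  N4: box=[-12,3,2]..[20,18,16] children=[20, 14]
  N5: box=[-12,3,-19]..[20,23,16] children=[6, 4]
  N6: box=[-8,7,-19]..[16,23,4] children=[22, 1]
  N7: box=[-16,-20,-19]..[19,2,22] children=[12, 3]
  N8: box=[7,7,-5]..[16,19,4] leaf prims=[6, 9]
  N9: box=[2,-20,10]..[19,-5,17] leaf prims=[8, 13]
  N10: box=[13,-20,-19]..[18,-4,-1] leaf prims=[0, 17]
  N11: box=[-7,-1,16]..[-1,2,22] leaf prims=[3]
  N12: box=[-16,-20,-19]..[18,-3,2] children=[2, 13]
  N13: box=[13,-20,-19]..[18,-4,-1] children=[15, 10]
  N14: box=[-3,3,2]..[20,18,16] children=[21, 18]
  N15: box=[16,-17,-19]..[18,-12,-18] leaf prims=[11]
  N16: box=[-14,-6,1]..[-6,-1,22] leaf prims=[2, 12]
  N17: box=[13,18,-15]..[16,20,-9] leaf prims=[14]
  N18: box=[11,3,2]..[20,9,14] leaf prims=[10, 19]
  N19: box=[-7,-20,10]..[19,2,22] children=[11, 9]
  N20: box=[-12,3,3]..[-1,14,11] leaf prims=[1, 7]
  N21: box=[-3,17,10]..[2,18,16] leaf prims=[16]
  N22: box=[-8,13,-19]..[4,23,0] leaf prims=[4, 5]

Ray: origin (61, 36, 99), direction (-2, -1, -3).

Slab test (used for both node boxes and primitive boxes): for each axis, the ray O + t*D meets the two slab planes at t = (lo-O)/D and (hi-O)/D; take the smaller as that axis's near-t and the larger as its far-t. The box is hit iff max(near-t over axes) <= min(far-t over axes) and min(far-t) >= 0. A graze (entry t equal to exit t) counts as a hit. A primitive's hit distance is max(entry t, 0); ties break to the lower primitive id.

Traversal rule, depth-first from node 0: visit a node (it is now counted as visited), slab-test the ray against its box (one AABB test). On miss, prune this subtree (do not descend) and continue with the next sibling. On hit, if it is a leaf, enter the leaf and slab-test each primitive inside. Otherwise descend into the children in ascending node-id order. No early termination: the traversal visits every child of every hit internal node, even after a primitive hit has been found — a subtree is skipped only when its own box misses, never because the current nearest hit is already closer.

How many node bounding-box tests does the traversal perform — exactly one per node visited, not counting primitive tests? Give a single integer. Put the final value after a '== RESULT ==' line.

Traverse from the root:
N0 x:[41/2,77/2] y:[13,56] z:[77/3,118/3] -> hit [77/3,77/2], descend [5, 7]
  N5 x:[41/2,73/2] y:[13,33] z:[83/3,118/3] -> hit [83/3,33], descend [4, 6]
    N4 x:[41/2,73/2] y:[18,33] z:[83/3,97/3] -> hit [83/3,97/3], descend [14, 20]
      N14 x:[41/2,32] y:[18,33] z:[83/3,97/3] -> hit [83/3,32], descend [18, 21]
        N18 x:[41/2,25] y:[27,33] z:[85/3,97/3] -> miss, prune
        N21 x:[59/2,32] y:[18,19] z:[83/3,89/3] -> miss, prune
      N20 x:[31,73/2] y:[22,33] z:[88/3,32] -> hit [31,32] leaf, test {P1@t=31, P7(miss)}
    N6 x:[45/2,69/2] y:[13,29] z:[95/3,118/3] -> miss, prune
  N7 x:[21,77/2] y:[34,56] z:[77/3,118/3] -> hit [34,77/2], descend [3, 12]
    N3 x:[21,75/2] y:[34,56] z:[77/3,98/3] -> miss, prune
    N12 x:[43/2,77/2] y:[39,56] z:[97/3,118/3] -> miss, prune

Summary -> nodes [0, 5, 4, 14, 18, 21, 20, 6, 7, 3, 12]; box-tests=11; leaf-entries=1; first=P1

== RESULT ==
11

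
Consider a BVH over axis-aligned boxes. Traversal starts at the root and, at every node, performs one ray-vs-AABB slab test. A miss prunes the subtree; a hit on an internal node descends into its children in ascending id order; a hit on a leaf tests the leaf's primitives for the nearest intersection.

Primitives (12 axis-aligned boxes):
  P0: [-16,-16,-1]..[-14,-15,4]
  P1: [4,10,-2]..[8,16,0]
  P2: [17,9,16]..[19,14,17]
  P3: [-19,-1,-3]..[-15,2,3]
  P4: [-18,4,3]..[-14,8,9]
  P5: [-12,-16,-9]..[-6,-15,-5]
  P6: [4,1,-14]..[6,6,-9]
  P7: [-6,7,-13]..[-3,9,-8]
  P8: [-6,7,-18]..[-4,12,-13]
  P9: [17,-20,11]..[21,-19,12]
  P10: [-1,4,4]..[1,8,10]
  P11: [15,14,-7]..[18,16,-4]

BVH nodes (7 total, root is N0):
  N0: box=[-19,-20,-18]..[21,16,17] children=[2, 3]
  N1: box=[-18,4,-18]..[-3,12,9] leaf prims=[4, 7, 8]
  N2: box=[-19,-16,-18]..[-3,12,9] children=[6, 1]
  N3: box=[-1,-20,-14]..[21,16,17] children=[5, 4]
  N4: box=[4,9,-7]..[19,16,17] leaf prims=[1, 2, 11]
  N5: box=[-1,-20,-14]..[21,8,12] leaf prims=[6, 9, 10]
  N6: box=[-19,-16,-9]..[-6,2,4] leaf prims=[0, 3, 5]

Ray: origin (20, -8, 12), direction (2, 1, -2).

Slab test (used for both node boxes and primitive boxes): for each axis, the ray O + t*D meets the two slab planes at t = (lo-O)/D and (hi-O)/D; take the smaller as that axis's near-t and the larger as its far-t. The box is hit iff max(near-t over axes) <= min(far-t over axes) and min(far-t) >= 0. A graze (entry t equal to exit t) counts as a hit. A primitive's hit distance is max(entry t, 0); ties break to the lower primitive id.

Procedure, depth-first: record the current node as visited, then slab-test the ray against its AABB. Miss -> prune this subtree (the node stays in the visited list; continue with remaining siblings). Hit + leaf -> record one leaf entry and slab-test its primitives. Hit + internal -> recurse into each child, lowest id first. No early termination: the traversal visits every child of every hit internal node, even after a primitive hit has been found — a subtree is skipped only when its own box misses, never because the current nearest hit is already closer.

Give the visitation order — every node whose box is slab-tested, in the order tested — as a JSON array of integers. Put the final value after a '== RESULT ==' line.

Walk:
N0 x:[-39/2,1/2] y:[-12,24] z:[-5/2,15] -> hit [-5/2,1/2], descend [2, 3]
  N2 x:[-39/2,-23/2] y:[-8,20] z:[3/2,15] -> miss, prune
  N3 x:[-21/2,1/2] y:[-12,24] z:[-5/2,13] -> hit [-5/2,1/2], descend [4, 5]
    N4 x:[-8,-1/2] y:[17,24] z:[-5/2,19/2] -> miss, prune
    N5 x:[-21/2,1/2] y:[-12,16] z:[0,13] -> hit [0,1/2] leaf, test {P6(miss), P9(miss), P10(miss)}

Summary -> nodes [0, 2, 3, 4, 5]; box-tests=5; leaf-entries=1; first=miss

== RESULT ==
[0, 2, 3, 4, 5]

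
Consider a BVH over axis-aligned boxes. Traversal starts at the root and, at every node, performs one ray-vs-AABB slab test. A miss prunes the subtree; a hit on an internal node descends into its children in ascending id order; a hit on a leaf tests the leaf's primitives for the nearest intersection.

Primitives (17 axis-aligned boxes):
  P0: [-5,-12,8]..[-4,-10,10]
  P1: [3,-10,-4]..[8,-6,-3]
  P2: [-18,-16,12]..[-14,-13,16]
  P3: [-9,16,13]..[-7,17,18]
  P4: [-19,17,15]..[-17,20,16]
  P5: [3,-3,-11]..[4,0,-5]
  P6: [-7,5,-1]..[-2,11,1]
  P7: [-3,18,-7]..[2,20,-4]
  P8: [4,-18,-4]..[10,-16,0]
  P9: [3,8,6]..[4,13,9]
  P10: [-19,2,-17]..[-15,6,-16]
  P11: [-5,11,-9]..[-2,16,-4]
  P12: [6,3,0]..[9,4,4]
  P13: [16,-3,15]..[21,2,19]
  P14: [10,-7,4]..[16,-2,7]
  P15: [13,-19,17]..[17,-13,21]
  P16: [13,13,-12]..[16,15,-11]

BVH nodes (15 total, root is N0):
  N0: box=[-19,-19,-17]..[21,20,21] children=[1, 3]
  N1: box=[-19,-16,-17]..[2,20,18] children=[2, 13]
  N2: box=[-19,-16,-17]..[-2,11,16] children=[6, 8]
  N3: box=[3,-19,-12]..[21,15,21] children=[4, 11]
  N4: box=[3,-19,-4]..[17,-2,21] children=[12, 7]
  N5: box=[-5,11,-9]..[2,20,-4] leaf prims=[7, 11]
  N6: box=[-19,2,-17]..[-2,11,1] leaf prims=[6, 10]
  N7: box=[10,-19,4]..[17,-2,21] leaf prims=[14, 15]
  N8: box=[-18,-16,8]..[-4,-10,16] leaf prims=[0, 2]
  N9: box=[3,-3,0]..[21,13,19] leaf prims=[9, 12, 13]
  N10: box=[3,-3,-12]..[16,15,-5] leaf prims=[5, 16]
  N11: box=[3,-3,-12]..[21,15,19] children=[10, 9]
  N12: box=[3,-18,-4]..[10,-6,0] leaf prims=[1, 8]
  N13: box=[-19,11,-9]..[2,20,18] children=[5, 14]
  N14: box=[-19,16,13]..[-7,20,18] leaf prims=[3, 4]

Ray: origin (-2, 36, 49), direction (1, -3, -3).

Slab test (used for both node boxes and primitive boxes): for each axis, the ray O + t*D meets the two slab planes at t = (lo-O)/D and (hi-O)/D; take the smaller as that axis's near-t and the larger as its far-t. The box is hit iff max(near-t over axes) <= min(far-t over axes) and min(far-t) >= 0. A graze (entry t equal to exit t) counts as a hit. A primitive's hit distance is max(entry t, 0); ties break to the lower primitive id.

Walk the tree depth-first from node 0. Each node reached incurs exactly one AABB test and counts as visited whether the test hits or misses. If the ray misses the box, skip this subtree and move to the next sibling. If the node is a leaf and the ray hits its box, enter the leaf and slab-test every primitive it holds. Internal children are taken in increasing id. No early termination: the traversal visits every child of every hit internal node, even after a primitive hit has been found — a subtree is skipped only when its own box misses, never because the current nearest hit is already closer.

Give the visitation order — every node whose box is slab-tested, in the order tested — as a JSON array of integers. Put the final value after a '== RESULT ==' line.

Traverse from the root:
N0 x:[-17,23] y:[16/3,55/3] z:[28/3,22] -> hit [28/3,55/3], descend [1, 3]
  N1 x:[-17,4] y:[16/3,52/3] z:[31/3,22] -> miss, prune
  N3 x:[5,23] y:[7,55/3] z:[28/3,61/3] -> hit [28/3,55/3], descend [4, 11]
    N4 x:[5,19] y:[38/3,55/3] z:[28/3,53/3] -> hit [38/3,53/3], descend [7, 12]
      N7 x:[12,19] y:[38/3,55/3] z:[28/3,15] -> hit [38/3,15] leaf, test {P14@t=14, P15(miss)}
      N12 x:[5,12] y:[14,18] z:[49/3,53/3] -> miss, prune
    N11 x:[5,23] y:[7,13] z:[10,61/3] -> hit [10,13], descend [9, 10]
      N9 x:[5,23] y:[23/3,13] z:[10,49/3] -> hit [10,13] leaf, test {P9(miss), P12(miss), P13(miss)}
      N10 x:[5,18] y:[7,13] z:[18,61/3] -> miss, prune

Summary -> nodes [0, 1, 3, 4, 7, 12, 11, 9, 10]; box-tests=9; leaf-entries=2; first=P14

== RESULT ==
[0, 1, 3, 4, 7, 12, 11, 9, 10]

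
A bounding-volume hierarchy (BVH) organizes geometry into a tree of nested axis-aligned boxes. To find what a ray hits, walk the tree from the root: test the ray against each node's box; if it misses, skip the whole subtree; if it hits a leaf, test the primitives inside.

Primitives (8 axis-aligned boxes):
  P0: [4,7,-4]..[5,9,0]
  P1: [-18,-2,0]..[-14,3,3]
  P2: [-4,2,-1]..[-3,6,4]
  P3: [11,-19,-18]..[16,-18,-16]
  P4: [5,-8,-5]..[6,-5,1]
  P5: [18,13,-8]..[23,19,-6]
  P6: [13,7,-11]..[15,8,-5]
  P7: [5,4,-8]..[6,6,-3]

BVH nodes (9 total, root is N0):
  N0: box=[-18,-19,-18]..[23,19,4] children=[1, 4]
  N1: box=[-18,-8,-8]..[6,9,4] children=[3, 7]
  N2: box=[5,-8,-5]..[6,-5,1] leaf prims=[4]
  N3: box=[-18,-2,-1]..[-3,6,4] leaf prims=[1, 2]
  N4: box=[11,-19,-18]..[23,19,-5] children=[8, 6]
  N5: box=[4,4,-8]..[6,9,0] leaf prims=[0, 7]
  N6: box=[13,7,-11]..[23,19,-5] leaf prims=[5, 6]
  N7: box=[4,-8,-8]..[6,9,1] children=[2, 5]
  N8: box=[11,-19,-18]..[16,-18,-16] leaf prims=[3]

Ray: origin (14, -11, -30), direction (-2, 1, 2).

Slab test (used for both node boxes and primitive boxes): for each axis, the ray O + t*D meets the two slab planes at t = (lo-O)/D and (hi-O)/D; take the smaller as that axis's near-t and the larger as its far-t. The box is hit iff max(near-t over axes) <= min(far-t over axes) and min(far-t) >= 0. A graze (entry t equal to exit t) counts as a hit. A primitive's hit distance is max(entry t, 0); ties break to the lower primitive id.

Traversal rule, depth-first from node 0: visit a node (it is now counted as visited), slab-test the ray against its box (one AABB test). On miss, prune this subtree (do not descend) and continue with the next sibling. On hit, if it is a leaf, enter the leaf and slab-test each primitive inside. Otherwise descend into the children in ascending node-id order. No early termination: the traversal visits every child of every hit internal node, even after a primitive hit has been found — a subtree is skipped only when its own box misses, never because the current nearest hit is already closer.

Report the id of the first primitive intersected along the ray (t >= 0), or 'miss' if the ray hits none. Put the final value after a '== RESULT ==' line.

Walk:
N0 x:[-9/2,16] y:[-8,30] z:[6,17] -> hit [6,16], descend [1, 4]
  N1 x:[4,16] y:[3,20] z:[11,17] -> hit [11,16], descend [3, 7]
    N3 x:[17/2,16] y:[9,17] z:[29/2,17] -> hit [29/2,16] leaf, test {P1(miss), P2(miss)}
    N7 x:[4,5] y:[3,20] z:[11,31/2] -> miss, prune
  N4 x:[-9/2,3/2] y:[-8,30] z:[6,25/2] -> miss, prune

order=[0, 1, 3, 7, 4]  |boxes|=5  |leaves|=1  hit=miss

== RESULT ==
miss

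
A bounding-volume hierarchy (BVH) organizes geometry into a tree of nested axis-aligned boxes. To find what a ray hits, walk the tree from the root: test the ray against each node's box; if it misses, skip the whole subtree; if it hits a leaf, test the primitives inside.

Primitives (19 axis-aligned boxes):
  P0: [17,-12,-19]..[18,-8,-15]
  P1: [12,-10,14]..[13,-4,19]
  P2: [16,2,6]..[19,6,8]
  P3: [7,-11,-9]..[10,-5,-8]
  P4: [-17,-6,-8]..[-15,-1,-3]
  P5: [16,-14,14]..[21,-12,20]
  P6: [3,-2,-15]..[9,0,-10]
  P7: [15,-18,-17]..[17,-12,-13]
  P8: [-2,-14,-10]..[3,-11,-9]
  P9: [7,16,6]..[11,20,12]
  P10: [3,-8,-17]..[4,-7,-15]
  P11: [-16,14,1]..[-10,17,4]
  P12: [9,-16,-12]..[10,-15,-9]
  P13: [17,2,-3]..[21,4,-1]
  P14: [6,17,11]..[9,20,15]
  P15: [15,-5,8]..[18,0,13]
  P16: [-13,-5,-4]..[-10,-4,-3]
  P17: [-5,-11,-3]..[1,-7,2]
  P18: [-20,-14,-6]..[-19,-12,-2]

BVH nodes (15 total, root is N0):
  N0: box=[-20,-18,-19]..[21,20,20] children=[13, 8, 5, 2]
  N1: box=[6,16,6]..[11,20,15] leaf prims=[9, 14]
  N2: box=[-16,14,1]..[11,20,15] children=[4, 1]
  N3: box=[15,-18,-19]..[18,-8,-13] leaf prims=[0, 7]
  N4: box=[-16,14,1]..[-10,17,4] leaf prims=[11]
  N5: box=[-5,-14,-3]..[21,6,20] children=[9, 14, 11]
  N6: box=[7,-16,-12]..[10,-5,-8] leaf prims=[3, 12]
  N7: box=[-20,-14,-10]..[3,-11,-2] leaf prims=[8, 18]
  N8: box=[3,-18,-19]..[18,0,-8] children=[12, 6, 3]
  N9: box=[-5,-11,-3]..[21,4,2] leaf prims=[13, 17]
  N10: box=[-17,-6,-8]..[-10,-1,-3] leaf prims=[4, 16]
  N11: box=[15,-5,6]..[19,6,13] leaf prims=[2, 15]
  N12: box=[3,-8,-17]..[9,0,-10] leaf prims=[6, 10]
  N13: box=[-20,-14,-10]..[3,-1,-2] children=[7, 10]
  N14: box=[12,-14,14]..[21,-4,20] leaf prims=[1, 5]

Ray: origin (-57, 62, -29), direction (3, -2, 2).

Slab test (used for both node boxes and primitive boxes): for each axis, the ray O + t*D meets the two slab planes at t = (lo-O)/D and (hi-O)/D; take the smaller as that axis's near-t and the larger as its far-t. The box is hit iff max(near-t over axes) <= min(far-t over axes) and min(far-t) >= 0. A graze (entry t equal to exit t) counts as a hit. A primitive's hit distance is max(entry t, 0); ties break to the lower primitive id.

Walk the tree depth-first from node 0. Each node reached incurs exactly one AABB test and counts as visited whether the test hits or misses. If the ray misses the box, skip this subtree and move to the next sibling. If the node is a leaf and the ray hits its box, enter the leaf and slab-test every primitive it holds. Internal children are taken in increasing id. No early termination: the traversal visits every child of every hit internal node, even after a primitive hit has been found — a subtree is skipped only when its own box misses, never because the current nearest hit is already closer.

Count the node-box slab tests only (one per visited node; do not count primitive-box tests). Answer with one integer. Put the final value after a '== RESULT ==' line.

Walk:
N0 x:[37/3,26] y:[21,40] z:[5,49/2] -> hit [21,49/2], descend [2, 5, 8, 13]
  N2 x:[41/3,68/3] y:[21,24] z:[15,22] -> hit [21,22], descend [1, 4]
    N1 x:[21,68/3] y:[21,23] z:[35/2,22] -> hit [21,22] leaf, test {P9(miss), P14@t=21}
    N4 x:[41/3,47/3] y:[45/2,24] z:[15,33/2] -> miss, prune
  N5 x:[52/3,26] y:[28,38] z:[13,49/2] -> miss, prune
  N8 x:[20,25] y:[31,40] z:[5,21/2] -> miss, prune
  N13 x:[37/3,20] y:[63/2,38] z:[19/2,27/2] -> miss, prune

7 AABB tests over nodes [0, 2, 1, 4, 5, 8, 13]; 1 leaf entered; closest P14.

== RESULT ==
7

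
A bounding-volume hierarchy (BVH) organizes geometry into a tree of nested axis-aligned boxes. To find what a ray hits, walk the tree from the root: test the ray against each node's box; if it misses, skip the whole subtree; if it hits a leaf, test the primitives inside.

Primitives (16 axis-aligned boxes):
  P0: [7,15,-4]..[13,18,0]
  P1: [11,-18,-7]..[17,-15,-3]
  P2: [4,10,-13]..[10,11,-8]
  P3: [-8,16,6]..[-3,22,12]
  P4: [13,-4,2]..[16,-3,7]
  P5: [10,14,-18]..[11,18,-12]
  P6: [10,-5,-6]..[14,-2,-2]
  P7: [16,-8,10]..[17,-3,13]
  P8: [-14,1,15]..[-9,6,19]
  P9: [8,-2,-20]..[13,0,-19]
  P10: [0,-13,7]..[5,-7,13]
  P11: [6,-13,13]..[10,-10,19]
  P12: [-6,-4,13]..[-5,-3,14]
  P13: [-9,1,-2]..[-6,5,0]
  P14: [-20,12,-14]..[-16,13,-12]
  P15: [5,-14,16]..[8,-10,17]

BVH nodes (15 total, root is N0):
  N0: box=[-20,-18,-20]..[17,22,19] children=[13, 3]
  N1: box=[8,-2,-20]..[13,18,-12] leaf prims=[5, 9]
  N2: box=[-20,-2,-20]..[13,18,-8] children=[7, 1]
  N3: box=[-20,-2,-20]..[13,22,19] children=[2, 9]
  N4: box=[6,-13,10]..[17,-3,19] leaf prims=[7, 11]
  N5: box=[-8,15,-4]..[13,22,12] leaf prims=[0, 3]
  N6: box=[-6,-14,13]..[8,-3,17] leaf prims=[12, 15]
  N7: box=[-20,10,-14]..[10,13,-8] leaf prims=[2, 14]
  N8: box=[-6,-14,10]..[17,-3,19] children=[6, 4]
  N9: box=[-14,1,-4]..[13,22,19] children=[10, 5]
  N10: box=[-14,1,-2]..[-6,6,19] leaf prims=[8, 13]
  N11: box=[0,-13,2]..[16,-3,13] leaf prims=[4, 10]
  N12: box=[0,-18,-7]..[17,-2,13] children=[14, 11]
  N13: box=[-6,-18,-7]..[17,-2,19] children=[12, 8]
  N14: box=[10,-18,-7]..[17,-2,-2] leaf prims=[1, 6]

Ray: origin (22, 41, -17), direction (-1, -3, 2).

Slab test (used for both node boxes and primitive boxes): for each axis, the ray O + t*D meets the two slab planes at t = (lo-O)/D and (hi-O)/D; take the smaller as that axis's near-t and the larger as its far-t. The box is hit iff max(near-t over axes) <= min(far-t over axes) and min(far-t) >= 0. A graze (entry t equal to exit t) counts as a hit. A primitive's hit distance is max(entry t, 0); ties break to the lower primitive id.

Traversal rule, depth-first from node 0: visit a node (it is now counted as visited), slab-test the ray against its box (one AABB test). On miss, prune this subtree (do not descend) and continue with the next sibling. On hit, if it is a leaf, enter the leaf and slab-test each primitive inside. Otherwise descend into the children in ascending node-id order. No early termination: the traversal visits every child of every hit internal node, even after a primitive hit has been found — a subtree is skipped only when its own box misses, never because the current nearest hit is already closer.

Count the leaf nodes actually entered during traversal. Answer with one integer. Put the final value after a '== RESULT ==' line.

Walk:
N0 x:[5,42] y:[19/3,59/3] z:[-3/2,18] -> hit [19/3,18], descend [3, 13]
  N3 x:[9,42] y:[19/3,43/3] z:[-3/2,18] -> hit [9,43/3], descend [2, 9]
    N2 x:[9,42] y:[23/3,43/3] z:[-3/2,9/2] -> miss, prune
    N9 x:[9,36] y:[19/3,40/3] z:[13/2,18] -> hit [9,40/3], descend [5, 10]
      N5 x:[9,30] y:[19/3,26/3] z:[13/2,29/2] -> miss, prune
      N10 x:[28,36] y:[35/3,40/3] z:[15/2,18] -> miss, prune
  N13 x:[5,28] y:[43/3,59/3] z:[5,18] -> hit [43/3,18], descend [8, 12]
    N8 x:[5,28] y:[44/3,55/3] z:[27/2,18] -> hit [44/3,18], descend [4, 6]
      N4 x:[5,16] y:[44/3,18] z:[27/2,18] -> hit [44/3,16] leaf, test {P7(miss), P11(miss)}
      N6 x:[14,28] y:[44/3,55/3] z:[15,17] -> hit [15,17] leaf, test {P12(miss), P15@t=17}
    N12 x:[5,22] y:[43/3,59/3] z:[5,15] -> hit [43/3,15], descend [11, 14]
      N11 x:[6,22] y:[44/3,18] z:[19/2,15] -> hit [44/3,15] leaf, test {P4(miss), P10(miss)}
      N14 x:[5,12] y:[43/3,59/3] z:[5,15/2] -> miss, prune

13 AABB tests over nodes [0, 3, 2, 9, 5, 10, 13, 8, 4, 6, 12, 11, 14]; 3 leaves entered; closest P15.

== RESULT ==
3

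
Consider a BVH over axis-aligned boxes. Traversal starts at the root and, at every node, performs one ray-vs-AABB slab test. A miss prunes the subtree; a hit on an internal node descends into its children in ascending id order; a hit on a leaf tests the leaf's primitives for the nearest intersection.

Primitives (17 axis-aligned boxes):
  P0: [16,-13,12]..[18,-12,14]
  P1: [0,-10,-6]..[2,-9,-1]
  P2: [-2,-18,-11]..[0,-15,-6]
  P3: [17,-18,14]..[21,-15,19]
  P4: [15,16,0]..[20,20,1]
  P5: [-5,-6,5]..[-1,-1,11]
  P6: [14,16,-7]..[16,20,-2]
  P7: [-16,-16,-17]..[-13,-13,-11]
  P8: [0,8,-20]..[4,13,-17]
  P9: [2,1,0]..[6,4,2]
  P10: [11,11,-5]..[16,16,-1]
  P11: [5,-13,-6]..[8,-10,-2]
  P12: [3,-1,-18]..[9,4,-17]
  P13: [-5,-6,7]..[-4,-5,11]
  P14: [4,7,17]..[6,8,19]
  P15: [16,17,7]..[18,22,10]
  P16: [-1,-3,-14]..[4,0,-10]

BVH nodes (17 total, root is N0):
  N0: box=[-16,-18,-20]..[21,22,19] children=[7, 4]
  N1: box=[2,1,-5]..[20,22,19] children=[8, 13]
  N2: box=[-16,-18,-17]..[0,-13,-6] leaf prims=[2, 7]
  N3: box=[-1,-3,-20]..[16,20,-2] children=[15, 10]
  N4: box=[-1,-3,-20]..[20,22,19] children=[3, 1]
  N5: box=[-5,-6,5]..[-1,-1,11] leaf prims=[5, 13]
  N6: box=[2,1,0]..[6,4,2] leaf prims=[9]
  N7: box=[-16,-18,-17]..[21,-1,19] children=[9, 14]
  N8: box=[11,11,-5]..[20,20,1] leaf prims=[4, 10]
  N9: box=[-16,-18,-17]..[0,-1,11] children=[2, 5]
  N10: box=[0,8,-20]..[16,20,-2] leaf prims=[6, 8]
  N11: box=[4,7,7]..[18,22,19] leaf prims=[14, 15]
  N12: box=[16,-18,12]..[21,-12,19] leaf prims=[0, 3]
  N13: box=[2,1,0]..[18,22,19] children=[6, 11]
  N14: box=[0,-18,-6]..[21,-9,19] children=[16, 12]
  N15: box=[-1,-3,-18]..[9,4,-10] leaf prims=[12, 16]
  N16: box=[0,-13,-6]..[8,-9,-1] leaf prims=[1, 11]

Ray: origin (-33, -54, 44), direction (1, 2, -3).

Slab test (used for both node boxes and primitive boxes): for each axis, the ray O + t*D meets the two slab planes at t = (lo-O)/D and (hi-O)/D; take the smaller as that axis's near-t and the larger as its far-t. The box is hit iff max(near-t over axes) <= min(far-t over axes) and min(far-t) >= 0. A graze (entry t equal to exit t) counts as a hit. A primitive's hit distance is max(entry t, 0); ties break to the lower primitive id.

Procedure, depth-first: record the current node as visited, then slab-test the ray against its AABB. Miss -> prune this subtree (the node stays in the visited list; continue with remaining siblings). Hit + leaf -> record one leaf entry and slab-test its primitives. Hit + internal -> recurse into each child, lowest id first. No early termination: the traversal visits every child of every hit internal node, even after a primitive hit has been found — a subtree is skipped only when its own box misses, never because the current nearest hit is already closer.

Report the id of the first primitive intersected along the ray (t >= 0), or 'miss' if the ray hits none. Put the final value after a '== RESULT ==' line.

Walk:
N0 x:[17,54] y:[18,38] z:[25/3,64/3] -> hit [18,64/3], descend [4, 7]
  N4 x:[32,53] y:[51/2,38] z:[25/3,64/3] -> miss, prune
  N7 x:[17,54] y:[18,53/2] z:[25/3,61/3] -> hit [18,61/3], descend [9, 14]
    N9 x:[17,33] y:[18,53/2] z:[11,61/3] -> hit [18,61/3], descend [2, 5]
      N2 x:[17,33] y:[18,41/2] z:[50/3,61/3] -> hit [18,61/3] leaf, test {P2(miss), P7@t=19}
      N5 x:[28,32] y:[24,53/2] z:[11,13] -> miss, prune
    N14 x:[33,54] y:[18,45/2] z:[25/3,50/3] -> miss, prune

order=[0, 4, 7, 9, 2, 5, 14]  |boxes|=7  |leaves|=1  hit=P7

== RESULT ==
7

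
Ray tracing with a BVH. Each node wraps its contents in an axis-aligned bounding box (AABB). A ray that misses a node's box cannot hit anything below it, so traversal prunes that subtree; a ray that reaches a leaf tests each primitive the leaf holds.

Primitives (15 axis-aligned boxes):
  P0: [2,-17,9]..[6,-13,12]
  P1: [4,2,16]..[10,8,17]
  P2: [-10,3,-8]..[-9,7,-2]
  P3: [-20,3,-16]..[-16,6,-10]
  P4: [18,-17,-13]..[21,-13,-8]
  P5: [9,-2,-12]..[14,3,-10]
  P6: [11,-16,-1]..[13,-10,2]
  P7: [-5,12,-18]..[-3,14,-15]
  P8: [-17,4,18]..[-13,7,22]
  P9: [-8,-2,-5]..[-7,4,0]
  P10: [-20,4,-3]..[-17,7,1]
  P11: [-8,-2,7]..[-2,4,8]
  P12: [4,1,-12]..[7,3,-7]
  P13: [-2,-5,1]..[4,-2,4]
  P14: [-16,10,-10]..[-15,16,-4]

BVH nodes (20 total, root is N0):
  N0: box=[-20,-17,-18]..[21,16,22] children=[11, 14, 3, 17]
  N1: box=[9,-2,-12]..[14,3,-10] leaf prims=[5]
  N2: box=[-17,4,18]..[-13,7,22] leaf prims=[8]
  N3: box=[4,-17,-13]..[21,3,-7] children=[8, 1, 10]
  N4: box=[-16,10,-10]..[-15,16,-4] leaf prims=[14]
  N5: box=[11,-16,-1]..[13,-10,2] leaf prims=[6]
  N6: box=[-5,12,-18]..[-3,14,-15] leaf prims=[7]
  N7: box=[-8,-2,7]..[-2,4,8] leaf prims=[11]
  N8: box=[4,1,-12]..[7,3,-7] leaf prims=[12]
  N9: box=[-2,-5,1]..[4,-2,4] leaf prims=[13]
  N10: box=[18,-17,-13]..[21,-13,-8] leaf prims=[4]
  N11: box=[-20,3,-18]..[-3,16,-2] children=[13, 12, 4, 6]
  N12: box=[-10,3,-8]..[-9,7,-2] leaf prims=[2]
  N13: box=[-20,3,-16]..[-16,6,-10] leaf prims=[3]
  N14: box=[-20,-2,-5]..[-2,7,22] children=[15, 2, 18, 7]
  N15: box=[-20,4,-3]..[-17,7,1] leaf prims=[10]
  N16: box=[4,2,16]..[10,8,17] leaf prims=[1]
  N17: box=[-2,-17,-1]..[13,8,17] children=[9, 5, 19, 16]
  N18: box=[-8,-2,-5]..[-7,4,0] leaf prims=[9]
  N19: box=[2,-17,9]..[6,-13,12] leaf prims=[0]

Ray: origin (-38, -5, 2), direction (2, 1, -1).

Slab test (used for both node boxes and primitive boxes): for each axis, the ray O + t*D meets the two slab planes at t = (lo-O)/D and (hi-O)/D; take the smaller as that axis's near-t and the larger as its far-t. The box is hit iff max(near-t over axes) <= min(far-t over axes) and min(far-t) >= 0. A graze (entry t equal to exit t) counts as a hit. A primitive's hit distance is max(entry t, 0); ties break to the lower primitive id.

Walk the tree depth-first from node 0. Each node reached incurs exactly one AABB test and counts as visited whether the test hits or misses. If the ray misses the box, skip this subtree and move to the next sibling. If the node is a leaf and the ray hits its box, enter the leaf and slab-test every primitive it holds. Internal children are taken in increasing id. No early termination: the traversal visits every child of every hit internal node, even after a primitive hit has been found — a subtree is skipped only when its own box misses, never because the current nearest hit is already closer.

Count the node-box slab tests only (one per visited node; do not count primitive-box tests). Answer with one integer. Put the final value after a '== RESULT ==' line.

Walk:
N0 x:[9,59/2] y:[-12,21] z:[-20,20] -> hit [9,20], descend [3, 11, 14, 17]
  N3 x:[21,59/2] y:[-12,8] z:[9,15] -> miss, prune
  N11 x:[9,35/2] y:[8,21] z:[4,20] -> hit [9,35/2], descend [4, 6, 12, 13]
    N4 x:[11,23/2] y:[15,21] z:[6,12] -> miss, prune
    N6 x:[33/2,35/2] y:[17,19] z:[17,20] -> hit [17,35/2] leaf, test {P7@t=17}
    N12 x:[14,29/2] y:[8,12] z:[4,10] -> miss, prune
    N13 x:[9,11] y:[8,11] z:[12,18] -> miss, prune
  N14 x:[9,18] y:[3,12] z:[-20,7] -> miss, prune
  N17 x:[18,51/2] y:[-12,13] z:[-15,3] -> miss, prune

Visited [0, 3, 11, 4, 6, 12, 13, 14, 17]. Tests: 9 box, 1 leaf. Nearest: P7.

== RESULT ==
9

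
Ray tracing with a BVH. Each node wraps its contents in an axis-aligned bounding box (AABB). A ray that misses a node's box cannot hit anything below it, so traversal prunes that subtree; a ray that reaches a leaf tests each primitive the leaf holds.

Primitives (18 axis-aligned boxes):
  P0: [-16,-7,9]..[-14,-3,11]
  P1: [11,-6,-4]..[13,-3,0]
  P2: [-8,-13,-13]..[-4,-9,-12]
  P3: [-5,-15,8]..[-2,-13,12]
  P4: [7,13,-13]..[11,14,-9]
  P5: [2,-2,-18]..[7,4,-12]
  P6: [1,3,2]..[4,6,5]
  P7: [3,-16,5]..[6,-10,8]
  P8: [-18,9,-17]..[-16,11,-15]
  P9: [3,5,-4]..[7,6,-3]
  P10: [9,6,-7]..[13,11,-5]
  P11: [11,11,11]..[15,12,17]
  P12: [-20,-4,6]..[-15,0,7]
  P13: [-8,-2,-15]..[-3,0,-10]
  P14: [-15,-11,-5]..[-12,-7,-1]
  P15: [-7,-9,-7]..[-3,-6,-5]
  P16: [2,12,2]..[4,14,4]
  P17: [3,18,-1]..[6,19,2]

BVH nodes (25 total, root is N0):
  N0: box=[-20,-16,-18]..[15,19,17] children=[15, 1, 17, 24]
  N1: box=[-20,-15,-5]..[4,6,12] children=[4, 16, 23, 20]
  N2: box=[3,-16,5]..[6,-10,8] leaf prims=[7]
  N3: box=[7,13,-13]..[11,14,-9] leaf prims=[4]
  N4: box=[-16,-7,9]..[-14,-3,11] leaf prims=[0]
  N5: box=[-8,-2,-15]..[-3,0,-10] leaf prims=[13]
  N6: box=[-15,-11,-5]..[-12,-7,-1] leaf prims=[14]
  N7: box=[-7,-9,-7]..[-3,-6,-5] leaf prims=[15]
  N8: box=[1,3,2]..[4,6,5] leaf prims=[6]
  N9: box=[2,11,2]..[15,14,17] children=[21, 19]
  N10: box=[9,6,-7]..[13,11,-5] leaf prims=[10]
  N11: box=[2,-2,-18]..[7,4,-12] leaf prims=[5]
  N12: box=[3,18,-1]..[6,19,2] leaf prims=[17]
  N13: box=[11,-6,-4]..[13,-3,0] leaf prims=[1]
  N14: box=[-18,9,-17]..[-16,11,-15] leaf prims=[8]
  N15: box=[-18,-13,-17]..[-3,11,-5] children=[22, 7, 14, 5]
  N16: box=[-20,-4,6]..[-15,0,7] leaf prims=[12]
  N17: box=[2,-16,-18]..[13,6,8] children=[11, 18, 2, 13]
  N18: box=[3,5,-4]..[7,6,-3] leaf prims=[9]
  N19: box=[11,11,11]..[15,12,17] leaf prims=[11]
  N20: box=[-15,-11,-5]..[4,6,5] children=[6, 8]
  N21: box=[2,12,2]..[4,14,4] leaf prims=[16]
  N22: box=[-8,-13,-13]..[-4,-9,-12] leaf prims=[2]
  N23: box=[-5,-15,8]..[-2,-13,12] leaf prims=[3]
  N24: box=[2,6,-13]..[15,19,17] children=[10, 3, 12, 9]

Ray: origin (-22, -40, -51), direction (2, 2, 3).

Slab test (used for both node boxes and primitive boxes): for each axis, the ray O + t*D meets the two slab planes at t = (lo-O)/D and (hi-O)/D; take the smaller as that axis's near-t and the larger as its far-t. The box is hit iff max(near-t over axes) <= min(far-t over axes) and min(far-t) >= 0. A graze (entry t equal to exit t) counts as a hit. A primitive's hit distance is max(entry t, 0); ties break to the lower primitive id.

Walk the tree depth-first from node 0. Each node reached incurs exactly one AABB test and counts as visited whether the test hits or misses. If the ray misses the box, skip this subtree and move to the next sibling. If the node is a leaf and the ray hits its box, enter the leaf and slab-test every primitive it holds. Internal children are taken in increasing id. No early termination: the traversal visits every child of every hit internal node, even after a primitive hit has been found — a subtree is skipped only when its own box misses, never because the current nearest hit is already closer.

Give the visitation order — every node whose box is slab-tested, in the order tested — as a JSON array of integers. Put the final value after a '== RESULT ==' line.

Traverse from the root:
N0 x:[1,37/2] y:[12,59/2] z:[11,68/3] -> hit [12,37/2], descend [1, 15, 17, 24]
  N1 x:[1,13] y:[25/2,23] z:[46/3,21] -> miss, prune
  N15 x:[2,19/2] y:[27/2,51/2] z:[34/3,46/3] -> miss, prune
  N17 x:[12,35/2] y:[12,23] z:[11,59/3] -> hit [12,35/2], descend [2, 11, 13, 18]
    N2 x:[25/2,14] y:[12,15] z:[56/3,59/3] -> miss, prune
    N11 x:[12,29/2] y:[19,22] z:[11,13] -> miss, prune
    N13 x:[33/2,35/2] y:[17,37/2] z:[47/3,17] -> hit [17,17] leaf, test {P1@t=17}
    N18 x:[25/2,29/2] y:[45/2,23] z:[47/3,16] -> miss, prune
  N24 x:[12,37/2] y:[23,59/2] z:[38/3,68/3] -> miss, prune

order=[0, 1, 15, 17, 2, 11, 13, 18, 24]  |boxes|=9  |leaves|=1  hit=P1

== RESULT ==
[0, 1, 15, 17, 2, 11, 13, 18, 24]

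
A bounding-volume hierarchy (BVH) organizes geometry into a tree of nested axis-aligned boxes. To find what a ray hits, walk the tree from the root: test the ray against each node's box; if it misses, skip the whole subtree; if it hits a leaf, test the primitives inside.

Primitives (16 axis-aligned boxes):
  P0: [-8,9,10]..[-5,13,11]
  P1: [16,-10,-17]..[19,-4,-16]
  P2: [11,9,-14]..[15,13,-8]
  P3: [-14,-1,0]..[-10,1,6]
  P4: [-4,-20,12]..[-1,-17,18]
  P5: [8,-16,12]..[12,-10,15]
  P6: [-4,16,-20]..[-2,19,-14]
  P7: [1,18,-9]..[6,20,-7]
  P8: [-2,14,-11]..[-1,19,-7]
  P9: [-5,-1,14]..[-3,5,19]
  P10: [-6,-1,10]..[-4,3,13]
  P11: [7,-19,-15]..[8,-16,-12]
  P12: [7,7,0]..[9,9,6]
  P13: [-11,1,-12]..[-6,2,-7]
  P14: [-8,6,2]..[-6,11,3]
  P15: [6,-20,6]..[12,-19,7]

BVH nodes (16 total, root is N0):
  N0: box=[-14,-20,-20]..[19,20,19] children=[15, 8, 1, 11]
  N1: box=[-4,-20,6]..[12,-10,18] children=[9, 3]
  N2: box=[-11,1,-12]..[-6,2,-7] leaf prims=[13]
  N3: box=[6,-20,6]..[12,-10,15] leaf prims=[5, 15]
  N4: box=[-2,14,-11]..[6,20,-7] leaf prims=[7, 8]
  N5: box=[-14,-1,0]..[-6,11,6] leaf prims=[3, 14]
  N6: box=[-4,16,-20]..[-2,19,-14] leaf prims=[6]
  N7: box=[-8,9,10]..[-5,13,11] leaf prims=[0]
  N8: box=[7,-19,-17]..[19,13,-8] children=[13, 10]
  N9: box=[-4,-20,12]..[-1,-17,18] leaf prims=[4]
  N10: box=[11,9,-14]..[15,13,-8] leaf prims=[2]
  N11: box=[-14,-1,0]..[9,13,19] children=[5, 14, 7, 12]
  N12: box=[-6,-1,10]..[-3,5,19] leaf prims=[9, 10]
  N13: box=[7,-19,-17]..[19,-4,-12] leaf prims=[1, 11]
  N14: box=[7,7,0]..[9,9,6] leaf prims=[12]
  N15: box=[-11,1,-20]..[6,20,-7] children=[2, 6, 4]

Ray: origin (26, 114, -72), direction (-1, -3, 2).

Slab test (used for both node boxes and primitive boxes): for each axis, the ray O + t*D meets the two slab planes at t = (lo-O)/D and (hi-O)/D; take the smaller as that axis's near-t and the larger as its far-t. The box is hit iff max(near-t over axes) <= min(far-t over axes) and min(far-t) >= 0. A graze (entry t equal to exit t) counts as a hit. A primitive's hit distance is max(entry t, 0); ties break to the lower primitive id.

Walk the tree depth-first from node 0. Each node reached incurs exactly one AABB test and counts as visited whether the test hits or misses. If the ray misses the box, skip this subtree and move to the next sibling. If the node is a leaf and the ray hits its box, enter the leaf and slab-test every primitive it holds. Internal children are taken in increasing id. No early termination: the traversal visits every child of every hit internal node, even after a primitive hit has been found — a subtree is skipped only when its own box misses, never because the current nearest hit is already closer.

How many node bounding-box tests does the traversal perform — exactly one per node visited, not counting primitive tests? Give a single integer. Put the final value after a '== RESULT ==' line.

Walk:
N0 x:[7,40] y:[94/3,134/3] z:[26,91/2] -> hit [94/3,40], descend [1, 8, 11, 15]
  N1 x:[14,30] y:[124/3,134/3] z:[39,45] -> miss, prune
  N8 x:[7,19] y:[101/3,133/3] z:[55/2,32] -> miss, prune
  N11 x:[17,40] y:[101/3,115/3] z:[36,91/2] -> hit [36,115/3], descend [5, 7, 12, 14]
    N5 x:[32,40] y:[103/3,115/3] z:[36,39] -> hit [36,115/3] leaf, test {P3@t=113/3, P14(miss)}
    N7 x:[31,34] y:[101/3,35] z:[41,83/2] -> miss, prune
    N12 x:[29,32] y:[109/3,115/3] z:[41,91/2] -> miss, prune
    N14 x:[17,19] y:[35,107/3] z:[36,39] -> miss, prune
  N15 x:[20,37] y:[94/3,113/3] z:[26,65/2] -> hit [94/3,65/2], descend [2, 4, 6]
    N2 x:[32,37] y:[112/3,113/3] z:[30,65/2] -> miss, prune
    N4 x:[20,28] y:[94/3,100/3] z:[61/2,65/2] -> miss, prune
    N6 x:[28,30] y:[95/3,98/3] z:[26,29] -> miss, prune

Summary -> nodes [0, 1, 8, 11, 5, 7, 12, 14, 15, 2, 4, 6]; box-tests=12; leaf-entries=1; first=P3

== RESULT ==
12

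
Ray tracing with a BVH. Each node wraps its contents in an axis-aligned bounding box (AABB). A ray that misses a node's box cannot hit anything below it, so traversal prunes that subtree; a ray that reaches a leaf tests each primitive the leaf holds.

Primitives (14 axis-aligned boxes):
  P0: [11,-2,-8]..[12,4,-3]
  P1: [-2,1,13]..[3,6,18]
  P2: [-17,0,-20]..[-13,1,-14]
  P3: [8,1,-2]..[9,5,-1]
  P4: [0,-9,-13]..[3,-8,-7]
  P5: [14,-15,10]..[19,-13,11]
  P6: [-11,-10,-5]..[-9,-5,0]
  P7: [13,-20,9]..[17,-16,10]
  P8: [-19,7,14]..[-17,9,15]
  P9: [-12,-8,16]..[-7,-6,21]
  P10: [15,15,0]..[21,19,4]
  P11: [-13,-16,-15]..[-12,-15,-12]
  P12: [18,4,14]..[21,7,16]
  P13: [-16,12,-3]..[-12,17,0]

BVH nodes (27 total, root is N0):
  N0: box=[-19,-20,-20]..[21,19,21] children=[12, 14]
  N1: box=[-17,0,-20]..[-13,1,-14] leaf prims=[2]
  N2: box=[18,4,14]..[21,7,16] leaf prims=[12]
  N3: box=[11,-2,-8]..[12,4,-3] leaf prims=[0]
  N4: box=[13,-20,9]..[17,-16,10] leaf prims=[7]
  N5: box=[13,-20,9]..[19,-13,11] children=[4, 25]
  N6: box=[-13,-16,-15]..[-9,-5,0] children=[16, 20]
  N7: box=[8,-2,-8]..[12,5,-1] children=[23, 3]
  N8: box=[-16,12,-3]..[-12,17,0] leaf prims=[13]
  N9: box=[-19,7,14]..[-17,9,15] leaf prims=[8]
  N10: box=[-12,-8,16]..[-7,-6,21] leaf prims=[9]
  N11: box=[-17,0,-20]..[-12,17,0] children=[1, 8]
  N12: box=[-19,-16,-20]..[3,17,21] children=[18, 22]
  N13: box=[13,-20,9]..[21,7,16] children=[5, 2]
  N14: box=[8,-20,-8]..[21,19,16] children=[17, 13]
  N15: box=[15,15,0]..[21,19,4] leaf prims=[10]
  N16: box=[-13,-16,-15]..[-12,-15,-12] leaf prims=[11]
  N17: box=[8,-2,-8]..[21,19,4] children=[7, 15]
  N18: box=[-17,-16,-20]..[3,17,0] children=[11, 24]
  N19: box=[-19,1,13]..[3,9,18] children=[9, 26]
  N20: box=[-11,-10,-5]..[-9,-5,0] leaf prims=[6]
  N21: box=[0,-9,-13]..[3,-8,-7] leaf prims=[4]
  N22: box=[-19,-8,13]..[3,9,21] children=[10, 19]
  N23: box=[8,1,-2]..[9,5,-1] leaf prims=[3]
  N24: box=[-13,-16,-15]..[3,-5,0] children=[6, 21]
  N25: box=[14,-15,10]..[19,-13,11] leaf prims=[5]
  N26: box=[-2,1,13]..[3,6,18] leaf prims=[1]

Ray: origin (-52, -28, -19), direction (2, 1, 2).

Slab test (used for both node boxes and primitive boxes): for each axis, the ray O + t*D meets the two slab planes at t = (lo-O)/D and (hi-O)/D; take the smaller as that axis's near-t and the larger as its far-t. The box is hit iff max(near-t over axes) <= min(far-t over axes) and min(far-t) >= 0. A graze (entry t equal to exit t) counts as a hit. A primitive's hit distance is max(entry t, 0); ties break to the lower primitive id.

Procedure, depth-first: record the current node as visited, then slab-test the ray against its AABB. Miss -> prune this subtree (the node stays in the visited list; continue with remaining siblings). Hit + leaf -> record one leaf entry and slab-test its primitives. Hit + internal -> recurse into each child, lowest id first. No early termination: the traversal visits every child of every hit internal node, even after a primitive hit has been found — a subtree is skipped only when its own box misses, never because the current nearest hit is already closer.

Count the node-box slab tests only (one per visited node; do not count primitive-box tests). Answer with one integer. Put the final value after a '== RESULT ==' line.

Trace the traversal:
N0 x:[33/2,73/2] y:[8,47] z:[-1/2,20] -> hit [33/2,20], descend [12, 14]
  N12 x:[33/2,55/2] y:[12,45] z:[-1/2,20] -> hit [33/2,20], descend [18, 22]
    N18 x:[35/2,55/2] y:[12,45] z:[-1/2,19/2] -> miss, prune
    N22 x:[33/2,55/2] y:[20,37] z:[16,20] -> hit [20,20], descend [10, 19]
      N10 x:[20,45/2] y:[20,22] z:[35/2,20] -> hit [20,20] leaf, test {P9@t=20}
      N19 x:[33/2,55/2] y:[29,37] z:[16,37/2] -> miss, prune
  N14 x:[30,73/2] y:[8,47] z:[11/2,35/2] -> miss, prune

order=[0, 12, 18, 22, 10, 19, 14]  |boxes|=7  |leaves|=1  hit=P9

== RESULT ==
7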